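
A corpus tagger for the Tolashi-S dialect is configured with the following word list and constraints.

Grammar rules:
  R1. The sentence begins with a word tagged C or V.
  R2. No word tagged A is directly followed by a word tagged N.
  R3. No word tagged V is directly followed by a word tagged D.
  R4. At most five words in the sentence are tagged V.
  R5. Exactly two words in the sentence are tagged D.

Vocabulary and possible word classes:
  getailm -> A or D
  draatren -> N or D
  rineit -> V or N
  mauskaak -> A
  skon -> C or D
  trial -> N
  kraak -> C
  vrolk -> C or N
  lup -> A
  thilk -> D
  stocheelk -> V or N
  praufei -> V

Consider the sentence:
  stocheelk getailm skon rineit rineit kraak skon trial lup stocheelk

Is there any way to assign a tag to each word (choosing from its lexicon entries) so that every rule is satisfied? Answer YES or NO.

YES

Candidates per position — 1:stocheelk {V,N}; 2:getailm {A,D}; 3:skon {C,D}; 4:rineit {V,N}; 5:rineit {V,N}; 6:kraak {C}; 7:skon {C,D}; 8:trial {N}; 9:lup {A}; 10:stocheelk {V,N}.
One satisfying assignment: V A D V V C D N A V.
Checking: rule 1 satisfied; rule 2 satisfied; rule 3 satisfied; rule 4 satisfied; rule 5 satisfied.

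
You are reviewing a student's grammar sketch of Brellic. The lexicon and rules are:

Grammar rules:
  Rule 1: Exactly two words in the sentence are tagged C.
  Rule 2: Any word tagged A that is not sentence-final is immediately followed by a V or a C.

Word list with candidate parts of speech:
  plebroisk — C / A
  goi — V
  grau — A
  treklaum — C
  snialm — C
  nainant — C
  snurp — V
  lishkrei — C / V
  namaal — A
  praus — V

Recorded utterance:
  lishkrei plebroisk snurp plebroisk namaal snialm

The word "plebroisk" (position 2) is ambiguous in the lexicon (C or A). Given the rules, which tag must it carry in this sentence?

A

Candidates per position — 1:lishkrei {C,V}; 2:plebroisk {C,A}; 3:snurp {V}; 4:plebroisk {C,A}; 5:namaal {A}; 6:snialm {C}.
Position 4: A is ruled out by rule 2; that leaves C.
Position 1: C is ruled out by rule 1; that leaves V.
Position 2: C is ruled out by rule 1; that leaves A.
The only consistent sequence is: V A V C A C.
Rule-by-rule: rule 1 satisfied; rule 2 satisfied.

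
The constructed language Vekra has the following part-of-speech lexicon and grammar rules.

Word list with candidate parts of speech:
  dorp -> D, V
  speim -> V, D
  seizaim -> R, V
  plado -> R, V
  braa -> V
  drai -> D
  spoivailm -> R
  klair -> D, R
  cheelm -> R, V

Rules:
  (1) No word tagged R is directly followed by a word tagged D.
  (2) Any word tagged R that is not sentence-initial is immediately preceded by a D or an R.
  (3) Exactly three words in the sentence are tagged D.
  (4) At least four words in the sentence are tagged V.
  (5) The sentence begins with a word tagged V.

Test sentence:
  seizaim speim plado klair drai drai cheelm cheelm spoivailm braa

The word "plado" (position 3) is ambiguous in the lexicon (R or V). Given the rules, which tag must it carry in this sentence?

Candidates per position — 1:seizaim {R,V}; 2:speim {V,D}; 3:plado {R,V}; 4:klair {D,R}; 5:drai {D}; 6:drai {D}; 7:cheelm {R,V}; 8:cheelm {R,V}; 9:spoivailm {R}; 10:braa {V}.
At position 1, choosing R makes rule 5 impossible to satisfy; hence V.
At position 3, choosing R makes rule 1 impossible to satisfy; hence V.
At position 4, choosing R makes rule 1 impossible to satisfy; hence D.
At position 7, choosing V makes rule 2 impossible to satisfy; hence R.
At position 8, choosing V makes rule 2 impossible to satisfy; hence R.
At position 2, choosing D makes rule 3 impossible to satisfy; hence V.
So the tagging must be: V V V D D D R R R V.
Rule-by-rule: rule 1 ok; rule 2 ok; rule 3 ok; rule 4 ok; rule 5 ok.

V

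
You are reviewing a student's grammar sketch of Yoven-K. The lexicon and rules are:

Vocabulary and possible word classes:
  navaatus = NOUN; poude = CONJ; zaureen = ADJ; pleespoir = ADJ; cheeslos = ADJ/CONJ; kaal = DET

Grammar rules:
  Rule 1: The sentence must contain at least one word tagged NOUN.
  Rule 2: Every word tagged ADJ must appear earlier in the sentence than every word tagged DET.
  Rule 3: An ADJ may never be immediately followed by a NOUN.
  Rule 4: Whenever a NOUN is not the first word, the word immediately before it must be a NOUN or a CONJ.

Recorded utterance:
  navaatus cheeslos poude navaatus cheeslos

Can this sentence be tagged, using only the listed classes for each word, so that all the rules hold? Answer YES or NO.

YES

Candidates per position — 1:navaatus {NOUN}; 2:cheeslos {ADJ,CONJ}; 3:poude {CONJ}; 4:navaatus {NOUN}; 5:cheeslos {ADJ,CONJ}.
One satisfying assignment: NOUN CONJ CONJ NOUN ADJ.
Rule-by-rule: rule 1 ✓; rule 2 ✓; rule 3 ✓; rule 4 ✓.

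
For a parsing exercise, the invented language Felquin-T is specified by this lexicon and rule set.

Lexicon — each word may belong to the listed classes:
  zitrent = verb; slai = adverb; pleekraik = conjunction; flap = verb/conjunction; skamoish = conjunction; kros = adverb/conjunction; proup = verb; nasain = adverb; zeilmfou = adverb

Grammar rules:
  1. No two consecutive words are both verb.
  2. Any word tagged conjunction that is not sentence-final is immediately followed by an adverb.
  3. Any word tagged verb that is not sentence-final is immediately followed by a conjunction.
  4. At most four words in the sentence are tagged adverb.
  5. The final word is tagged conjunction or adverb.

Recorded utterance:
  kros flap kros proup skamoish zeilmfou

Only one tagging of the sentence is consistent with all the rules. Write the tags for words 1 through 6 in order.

adverb conjunction adverb verb conjunction adverb

Candidates per position — 1:kros {adverb,conjunction}; 2:flap {verb,conjunction}; 3:kros {adverb,conjunction}; 4:proup {verb}; 5:skamoish {conjunction}; 6:zeilmfou {adverb}.
At position 1, choosing conjunction makes rule 2 impossible to satisfy; hence adverb.
At position 3, choosing conjunction makes rule 2 impossible to satisfy; hence adverb.
At position 2, choosing verb makes rule 3 impossible to satisfy; hence conjunction.
The only consistent sequence is: adverb conjunction adverb verb conjunction adverb.
Rule-by-rule: rule 1 ok; rule 2 ok; rule 3 ok; rule 4 ok; rule 5 ok.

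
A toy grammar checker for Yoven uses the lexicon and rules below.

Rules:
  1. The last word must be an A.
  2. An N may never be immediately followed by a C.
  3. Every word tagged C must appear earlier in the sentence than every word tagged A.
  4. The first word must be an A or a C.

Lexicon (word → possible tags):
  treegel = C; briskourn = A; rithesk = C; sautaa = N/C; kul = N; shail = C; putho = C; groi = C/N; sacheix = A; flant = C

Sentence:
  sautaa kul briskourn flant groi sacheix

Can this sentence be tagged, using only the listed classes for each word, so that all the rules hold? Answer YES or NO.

Candidates per position — 1:sautaa {N,C}; 2:kul {N}; 3:briskourn {A}; 4:flant {C}; 5:groi {C,N}; 6:sacheix {A}.
Rule 3 cannot be satisfied by any choice of tags from the lexicon.
So there is no consistent tagging.

NO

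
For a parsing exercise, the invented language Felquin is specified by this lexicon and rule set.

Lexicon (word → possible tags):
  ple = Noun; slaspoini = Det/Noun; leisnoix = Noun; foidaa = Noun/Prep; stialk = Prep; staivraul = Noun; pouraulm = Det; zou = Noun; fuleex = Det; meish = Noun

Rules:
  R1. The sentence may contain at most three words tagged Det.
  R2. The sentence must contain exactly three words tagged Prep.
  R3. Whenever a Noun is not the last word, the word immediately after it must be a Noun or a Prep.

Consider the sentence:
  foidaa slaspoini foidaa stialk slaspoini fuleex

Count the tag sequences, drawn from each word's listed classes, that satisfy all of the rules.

Candidates per position — 1:foidaa {Noun,Prep}; 2:slaspoini {Det,Noun}; 3:foidaa {Noun,Prep}; 4:stialk {Prep}; 5:slaspoini {Det,Noun}; 6:fuleex {Det}.
There are 16 candidate sequences in total.
The sequences that satisfy every rule: Prep Det Prep Prep Det Det; Prep Noun Prep Prep Det Det.
Count = 2.

2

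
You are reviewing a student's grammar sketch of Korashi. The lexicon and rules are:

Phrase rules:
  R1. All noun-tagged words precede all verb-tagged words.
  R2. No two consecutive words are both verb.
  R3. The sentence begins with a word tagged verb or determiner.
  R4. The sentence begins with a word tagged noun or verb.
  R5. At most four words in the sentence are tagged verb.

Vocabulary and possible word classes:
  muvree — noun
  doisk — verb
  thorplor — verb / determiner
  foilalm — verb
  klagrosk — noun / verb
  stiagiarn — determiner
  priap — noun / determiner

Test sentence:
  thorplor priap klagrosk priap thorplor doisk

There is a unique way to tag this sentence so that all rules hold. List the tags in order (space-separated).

verb determiner verb determiner determiner verb

Candidates per position — 1:thorplor {verb,determiner}; 2:priap {noun,determiner}; 3:klagrosk {noun,verb}; 4:priap {noun,determiner}; 5:thorplor {verb,determiner}; 6:doisk {verb}.
Position 1: determiner is ruled out by rule 4; that leaves verb.
Position 2: noun is ruled out by rule 1; that leaves determiner.
Position 3: noun is ruled out by rule 1; that leaves verb.
Position 4: noun is ruled out by rule 1; that leaves determiner.
Position 5: verb is ruled out by rule 2; that leaves determiner.
That leaves exactly one tagging: verb determiner verb determiner determiner verb.
Verifying each rule — rule 1 satisfied; rule 2 satisfied; rule 3 satisfied; rule 4 satisfied; rule 5 satisfied.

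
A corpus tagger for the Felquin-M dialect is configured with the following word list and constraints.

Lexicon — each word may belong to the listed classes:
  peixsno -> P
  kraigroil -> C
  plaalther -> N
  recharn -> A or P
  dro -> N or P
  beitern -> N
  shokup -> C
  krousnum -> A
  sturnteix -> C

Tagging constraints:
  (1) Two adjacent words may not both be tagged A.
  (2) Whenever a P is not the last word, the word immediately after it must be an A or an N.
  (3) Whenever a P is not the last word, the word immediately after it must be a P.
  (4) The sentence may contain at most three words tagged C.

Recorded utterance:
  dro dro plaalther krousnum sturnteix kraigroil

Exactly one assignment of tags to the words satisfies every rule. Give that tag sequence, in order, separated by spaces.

Candidates per position — 1:dro {N,P}; 2:dro {N,P}; 3:plaalther {N}; 4:krousnum {A}; 5:sturnteix {C}; 6:kraigroil {C}.
Word 1 cannot be P — rule 3 would then fail for every completion. It is N.
Word 2 cannot be P — rule 3 would then fail for every completion. It is N.
The only consistent sequence is: N N N A C C.
Check: rule 1 ✓; rule 2 ✓; rule 3 ✓; rule 4 ✓.

N N N A C C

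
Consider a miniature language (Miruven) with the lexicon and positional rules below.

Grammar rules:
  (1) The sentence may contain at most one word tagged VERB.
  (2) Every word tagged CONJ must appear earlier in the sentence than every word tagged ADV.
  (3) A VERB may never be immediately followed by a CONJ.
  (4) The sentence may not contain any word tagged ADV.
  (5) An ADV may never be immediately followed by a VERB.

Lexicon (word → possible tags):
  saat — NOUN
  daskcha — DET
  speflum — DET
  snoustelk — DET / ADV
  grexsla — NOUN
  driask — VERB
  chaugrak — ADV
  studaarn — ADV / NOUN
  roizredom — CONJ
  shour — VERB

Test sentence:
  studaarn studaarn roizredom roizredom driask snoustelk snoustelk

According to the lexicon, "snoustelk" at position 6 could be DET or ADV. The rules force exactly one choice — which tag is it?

DET

Candidates per position — 1:studaarn {ADV,NOUN}; 2:studaarn {ADV,NOUN}; 3:roizredom {CONJ}; 4:roizredom {CONJ}; 5:driask {VERB}; 6:snoustelk {DET,ADV}; 7:snoustelk {DET,ADV}.
At position 1, choosing ADV makes rule 2 impossible to satisfy; hence NOUN.
At position 2, choosing ADV makes rule 2 impossible to satisfy; hence NOUN.
At position 6, choosing ADV makes rule 4 impossible to satisfy; hence DET.
At position 7, choosing ADV makes rule 4 impossible to satisfy; hence DET.
So the tagging must be: NOUN NOUN CONJ CONJ VERB DET DET.
Check: rule 1 satisfied; rule 2 satisfied; rule 3 satisfied; rule 4 satisfied; rule 5 satisfied.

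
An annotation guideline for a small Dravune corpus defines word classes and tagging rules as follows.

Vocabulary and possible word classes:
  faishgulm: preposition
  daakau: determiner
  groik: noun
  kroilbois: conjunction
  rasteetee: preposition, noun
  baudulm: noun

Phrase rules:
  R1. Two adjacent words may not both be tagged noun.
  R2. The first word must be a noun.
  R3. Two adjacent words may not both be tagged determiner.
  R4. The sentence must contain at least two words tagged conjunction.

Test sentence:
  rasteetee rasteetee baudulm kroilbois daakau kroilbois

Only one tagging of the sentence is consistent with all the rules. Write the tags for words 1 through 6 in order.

noun preposition noun conjunction determiner conjunction

Candidates per position — 1:rasteetee {preposition,noun}; 2:rasteetee {preposition,noun}; 3:baudulm {noun}; 4:kroilbois {conjunction}; 5:daakau {determiner}; 6:kroilbois {conjunction}.
If word 1 were preposition, no tagging could satisfy rule 2; so word 1 is noun.
If word 2 were noun, no tagging could satisfy rule 1; so word 2 is preposition.
That leaves exactly one tagging: noun preposition noun conjunction determiner conjunction.
Checking: rule 1 ok; rule 2 ok; rule 3 ok; rule 4 ok.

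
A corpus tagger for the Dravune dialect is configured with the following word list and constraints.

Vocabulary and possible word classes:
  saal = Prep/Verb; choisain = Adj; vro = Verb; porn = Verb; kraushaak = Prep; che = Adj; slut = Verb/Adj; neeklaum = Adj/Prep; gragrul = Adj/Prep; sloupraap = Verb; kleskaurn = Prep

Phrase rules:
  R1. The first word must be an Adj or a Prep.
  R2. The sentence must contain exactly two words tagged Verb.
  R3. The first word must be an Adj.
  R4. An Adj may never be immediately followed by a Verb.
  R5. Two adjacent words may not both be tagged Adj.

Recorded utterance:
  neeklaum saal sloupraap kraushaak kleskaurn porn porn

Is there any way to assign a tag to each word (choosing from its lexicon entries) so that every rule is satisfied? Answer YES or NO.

Candidates per position — 1:neeklaum {Adj,Prep}; 2:saal {Prep,Verb}; 3:sloupraap {Verb}; 4:kraushaak {Prep}; 5:kleskaurn {Prep}; 6:porn {Verb}; 7:porn {Verb}.
Rule 2 cannot be satisfied by any choice of tags from the lexicon.
So there is no consistent tagging.

NO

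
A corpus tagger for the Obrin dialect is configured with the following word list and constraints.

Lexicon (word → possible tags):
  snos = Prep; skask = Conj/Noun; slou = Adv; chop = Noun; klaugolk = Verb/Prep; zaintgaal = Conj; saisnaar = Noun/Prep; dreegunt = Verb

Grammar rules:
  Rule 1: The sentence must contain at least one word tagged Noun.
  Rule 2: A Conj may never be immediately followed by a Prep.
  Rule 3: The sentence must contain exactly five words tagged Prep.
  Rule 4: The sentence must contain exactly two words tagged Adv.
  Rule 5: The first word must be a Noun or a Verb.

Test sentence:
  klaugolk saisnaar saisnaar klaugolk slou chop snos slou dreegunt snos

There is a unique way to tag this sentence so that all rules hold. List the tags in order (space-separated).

Candidates per position — 1:klaugolk {Verb,Prep}; 2:saisnaar {Noun,Prep}; 3:saisnaar {Noun,Prep}; 4:klaugolk {Verb,Prep}; 5:slou {Adv}; 6:chop {Noun}; 7:snos {Prep}; 8:slou {Adv}; 9:dreegunt {Verb}; 10:snos {Prep}.
At position 1, choosing Prep makes rule 5 impossible to satisfy; hence Verb.
At position 2, choosing Noun makes rule 3 impossible to satisfy; hence Prep.
At position 3, choosing Noun makes rule 3 impossible to satisfy; hence Prep.
At position 4, choosing Verb makes rule 3 impossible to satisfy; hence Prep.
The only consistent sequence is: Verb Prep Prep Prep Adv Noun Prep Adv Verb Prep.
Checking: rule 1 ok; rule 2 ok; rule 3 ok; rule 4 ok; rule 5 ok.

Verb Prep Prep Prep Adv Noun Prep Adv Verb Prep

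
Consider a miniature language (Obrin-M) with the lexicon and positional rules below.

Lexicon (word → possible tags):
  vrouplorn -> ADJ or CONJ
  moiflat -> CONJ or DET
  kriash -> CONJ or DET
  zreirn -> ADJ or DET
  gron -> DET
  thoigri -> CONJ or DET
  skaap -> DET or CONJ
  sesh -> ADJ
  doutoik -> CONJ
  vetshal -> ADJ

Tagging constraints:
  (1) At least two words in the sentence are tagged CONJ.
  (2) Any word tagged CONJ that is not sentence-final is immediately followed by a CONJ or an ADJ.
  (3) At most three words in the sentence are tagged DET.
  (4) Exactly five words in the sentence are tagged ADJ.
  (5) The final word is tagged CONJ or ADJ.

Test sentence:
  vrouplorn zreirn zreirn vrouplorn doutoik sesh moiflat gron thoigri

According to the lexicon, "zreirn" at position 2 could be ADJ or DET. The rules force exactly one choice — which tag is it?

Candidates per position — 1:vrouplorn {ADJ,CONJ}; 2:zreirn {ADJ,DET}; 3:zreirn {ADJ,DET}; 4:vrouplorn {ADJ,CONJ}; 5:doutoik {CONJ}; 6:sesh {ADJ}; 7:moiflat {CONJ,DET}; 8:gron {DET}; 9:thoigri {CONJ,DET}.
Word 1 cannot be CONJ — rule 4 would then fail for every completion. It is ADJ.
Word 2 cannot be DET — rule 4 would then fail for every completion. It is ADJ.
Word 3 cannot be DET — rule 4 would then fail for every completion. It is ADJ.
Word 4 cannot be CONJ — rule 4 would then fail for every completion. It is ADJ.
Word 7 cannot be CONJ — rule 2 would then fail for every completion. It is DET.
Word 9 cannot be DET — rule 1 would then fail for every completion. It is CONJ.
So the tagging must be: ADJ ADJ ADJ ADJ CONJ ADJ DET DET CONJ.
Verifying each rule — rule 1 ok; rule 2 ok; rule 3 ok; rule 4 ok; rule 5 ok.

ADJ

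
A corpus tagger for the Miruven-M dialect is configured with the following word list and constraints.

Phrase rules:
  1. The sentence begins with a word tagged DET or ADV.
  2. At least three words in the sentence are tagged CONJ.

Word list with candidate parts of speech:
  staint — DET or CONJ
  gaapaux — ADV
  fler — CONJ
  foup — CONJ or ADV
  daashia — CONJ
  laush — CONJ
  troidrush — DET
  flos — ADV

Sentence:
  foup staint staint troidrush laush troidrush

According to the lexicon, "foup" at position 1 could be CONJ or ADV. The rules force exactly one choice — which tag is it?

ADV

Candidates per position — 1:foup {CONJ,ADV}; 2:staint {DET,CONJ}; 3:staint {DET,CONJ}; 4:troidrush {DET}; 5:laush {CONJ}; 6:troidrush {DET}.
At position 1, choosing CONJ makes rule 1 impossible to satisfy; hence ADV.
At position 2, choosing DET makes rule 2 impossible to satisfy; hence CONJ.
At position 3, choosing DET makes rule 2 impossible to satisfy; hence CONJ.
The only consistent sequence is: ADV CONJ CONJ DET CONJ DET.
Rule-by-rule: rule 1 holds; rule 2 holds.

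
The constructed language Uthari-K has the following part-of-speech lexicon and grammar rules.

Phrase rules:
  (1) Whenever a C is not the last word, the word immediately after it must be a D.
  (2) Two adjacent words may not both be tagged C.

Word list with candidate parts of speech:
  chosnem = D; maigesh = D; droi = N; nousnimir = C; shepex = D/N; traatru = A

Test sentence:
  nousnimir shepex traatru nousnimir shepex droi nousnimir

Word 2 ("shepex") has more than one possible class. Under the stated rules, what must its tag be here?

D

Candidates per position — 1:nousnimir {C}; 2:shepex {D,N}; 3:traatru {A}; 4:nousnimir {C}; 5:shepex {D,N}; 6:droi {N}; 7:nousnimir {C}.
Position 2: N is ruled out by rule 1; that leaves D.
Position 5: N is ruled out by rule 1; that leaves D.
That leaves exactly one tagging: C D A C D N C.
Verifying each rule — rule 1 satisfied; rule 2 satisfied.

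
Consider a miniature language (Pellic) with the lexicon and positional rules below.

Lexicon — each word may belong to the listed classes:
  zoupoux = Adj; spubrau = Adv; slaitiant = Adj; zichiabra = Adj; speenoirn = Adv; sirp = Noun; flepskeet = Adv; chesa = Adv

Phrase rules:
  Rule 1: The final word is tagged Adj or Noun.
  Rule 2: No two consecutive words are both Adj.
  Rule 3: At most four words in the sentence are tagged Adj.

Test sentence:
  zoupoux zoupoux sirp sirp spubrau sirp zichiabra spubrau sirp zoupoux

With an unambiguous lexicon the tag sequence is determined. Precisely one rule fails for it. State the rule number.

2

Fixed tagging: Adj Adj Noun Noun Adv Noun Adj Adv Noun Adj.
Rule check: R1 pass, R2 fail, R3 pass.
Only rule 2 fails.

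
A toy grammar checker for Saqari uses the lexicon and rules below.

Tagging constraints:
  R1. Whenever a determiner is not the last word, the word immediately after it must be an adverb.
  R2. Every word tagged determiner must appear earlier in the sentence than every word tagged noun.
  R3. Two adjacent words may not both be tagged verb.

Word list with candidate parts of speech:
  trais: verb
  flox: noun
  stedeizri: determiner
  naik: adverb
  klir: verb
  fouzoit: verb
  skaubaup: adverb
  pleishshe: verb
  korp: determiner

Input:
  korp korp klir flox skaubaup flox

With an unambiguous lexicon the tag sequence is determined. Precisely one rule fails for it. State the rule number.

1

Fixed tagging: determiner determiner verb noun adverb noun.
Rule check: R1 fails, R2 ok, R3 ok.
Only rule 1 fails.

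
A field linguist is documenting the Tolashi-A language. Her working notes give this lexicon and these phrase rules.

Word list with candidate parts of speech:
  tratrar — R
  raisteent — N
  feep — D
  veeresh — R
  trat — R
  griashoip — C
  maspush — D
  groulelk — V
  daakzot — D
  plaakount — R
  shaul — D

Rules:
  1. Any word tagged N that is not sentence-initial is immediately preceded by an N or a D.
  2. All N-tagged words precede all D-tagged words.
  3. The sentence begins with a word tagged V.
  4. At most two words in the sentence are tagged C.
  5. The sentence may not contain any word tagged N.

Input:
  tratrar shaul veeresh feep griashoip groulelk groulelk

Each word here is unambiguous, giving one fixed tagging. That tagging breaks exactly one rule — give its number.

Fixed tagging: R D R D C V V.
Checking each rule: R1 holds, R2 holds, R3 violated, R4 holds, R5 holds.
Only rule 3 fails.

3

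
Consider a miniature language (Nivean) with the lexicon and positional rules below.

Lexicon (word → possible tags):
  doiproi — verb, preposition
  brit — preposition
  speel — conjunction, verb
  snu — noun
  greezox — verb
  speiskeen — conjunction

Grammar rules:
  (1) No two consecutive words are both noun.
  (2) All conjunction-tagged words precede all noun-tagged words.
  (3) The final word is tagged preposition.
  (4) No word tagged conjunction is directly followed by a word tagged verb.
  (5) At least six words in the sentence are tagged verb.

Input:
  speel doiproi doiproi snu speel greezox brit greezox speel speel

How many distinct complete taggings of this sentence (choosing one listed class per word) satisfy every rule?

0

Candidates per position — 1:speel {conjunction,verb}; 2:doiproi {verb,preposition}; 3:doiproi {verb,preposition}; 4:snu {noun}; 5:speel {conjunction,verb}; 6:greezox {verb}; 7:brit {preposition}; 8:greezox {verb}; 9:speel {conjunction,verb}; 10:speel {conjunction,verb}.
There are 64 candidate sequences in total.
Rule 3 cannot be satisfied by any choice of tags from the lexicon.
So there is no consistent tagging.
Count = 0.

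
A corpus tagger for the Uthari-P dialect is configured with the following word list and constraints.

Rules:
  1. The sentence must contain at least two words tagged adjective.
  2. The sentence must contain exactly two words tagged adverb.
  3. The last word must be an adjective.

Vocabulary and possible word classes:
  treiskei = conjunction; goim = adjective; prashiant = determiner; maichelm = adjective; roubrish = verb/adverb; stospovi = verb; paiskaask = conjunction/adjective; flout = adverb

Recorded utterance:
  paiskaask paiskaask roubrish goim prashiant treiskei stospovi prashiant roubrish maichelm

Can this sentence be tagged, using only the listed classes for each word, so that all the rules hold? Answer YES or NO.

Candidates per position — 1:paiskaask {conjunction,adjective}; 2:paiskaask {conjunction,adjective}; 3:roubrish {verb,adverb}; 4:goim {adjective}; 5:prashiant {determiner}; 6:treiskei {conjunction}; 7:stospovi {verb}; 8:prashiant {determiner}; 9:roubrish {verb,adverb}; 10:maichelm {adjective}.
One satisfying assignment: conjunction adjective adverb adjective determiner conjunction verb determiner adverb adjective.
Verifying each rule — rule 1 holds; rule 2 holds; rule 3 holds.

YES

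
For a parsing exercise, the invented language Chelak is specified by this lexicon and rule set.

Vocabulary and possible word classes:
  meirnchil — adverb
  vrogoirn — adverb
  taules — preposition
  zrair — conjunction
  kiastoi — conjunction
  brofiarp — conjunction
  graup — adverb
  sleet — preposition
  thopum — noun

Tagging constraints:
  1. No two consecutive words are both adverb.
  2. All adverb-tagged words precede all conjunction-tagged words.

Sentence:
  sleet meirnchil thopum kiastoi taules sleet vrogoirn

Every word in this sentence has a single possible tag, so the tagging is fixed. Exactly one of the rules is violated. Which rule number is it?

Fixed tagging: preposition adverb noun conjunction preposition preposition adverb.
Rule check: R1 ✓, R2 ✗.
Only rule 2 fails.

2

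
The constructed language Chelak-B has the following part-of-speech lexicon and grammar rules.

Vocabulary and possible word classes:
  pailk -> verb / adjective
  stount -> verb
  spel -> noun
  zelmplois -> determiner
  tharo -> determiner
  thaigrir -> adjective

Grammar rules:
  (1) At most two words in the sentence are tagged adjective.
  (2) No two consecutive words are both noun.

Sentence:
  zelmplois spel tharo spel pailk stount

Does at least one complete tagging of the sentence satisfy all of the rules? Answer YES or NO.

Candidates per position — 1:zelmplois {determiner}; 2:spel {noun}; 3:tharo {determiner}; 4:spel {noun}; 5:pailk {verb,adjective}; 6:stount {verb}.
One satisfying assignment: determiner noun determiner noun verb verb.
Checking: rule 1 ok; rule 2 ok.

YES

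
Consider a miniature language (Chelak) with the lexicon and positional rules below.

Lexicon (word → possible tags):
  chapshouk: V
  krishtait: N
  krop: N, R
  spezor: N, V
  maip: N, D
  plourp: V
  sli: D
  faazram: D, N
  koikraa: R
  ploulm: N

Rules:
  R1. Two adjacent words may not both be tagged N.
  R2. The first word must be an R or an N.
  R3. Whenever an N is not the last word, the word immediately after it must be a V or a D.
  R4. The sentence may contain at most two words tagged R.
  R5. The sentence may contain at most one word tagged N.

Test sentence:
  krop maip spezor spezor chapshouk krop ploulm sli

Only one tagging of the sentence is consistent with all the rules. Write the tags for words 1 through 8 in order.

R D V V V R N D

Candidates per position — 1:krop {N,R}; 2:maip {N,D}; 3:spezor {N,V}; 4:spezor {N,V}; 5:chapshouk {V}; 6:krop {N,R}; 7:ploulm {N}; 8:sli {D}.
Word 1 cannot be N — rule 5 would then fail for every completion. It is R.
Word 2 cannot be N — rule 5 would then fail for every completion. It is D.
Word 3 cannot be N — rule 5 would then fail for every completion. It is V.
Word 4 cannot be N — rule 5 would then fail for every completion. It is V.
Word 6 cannot be N — rule 1 would then fail for every completion. It is R.
The unique satisfying tagging is: R D V V V R N D.
Checking: rule 1 holds; rule 2 holds; rule 3 holds; rule 4 holds; rule 5 holds.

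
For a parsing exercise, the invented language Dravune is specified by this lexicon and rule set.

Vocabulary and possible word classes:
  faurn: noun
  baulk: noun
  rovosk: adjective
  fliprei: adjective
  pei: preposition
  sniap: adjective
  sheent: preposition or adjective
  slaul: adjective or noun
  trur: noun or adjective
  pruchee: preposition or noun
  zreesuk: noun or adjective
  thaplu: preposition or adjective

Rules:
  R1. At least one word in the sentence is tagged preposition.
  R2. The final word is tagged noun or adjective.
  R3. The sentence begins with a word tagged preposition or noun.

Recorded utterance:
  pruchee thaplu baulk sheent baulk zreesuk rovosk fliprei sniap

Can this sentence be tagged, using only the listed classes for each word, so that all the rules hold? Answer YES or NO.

YES

Candidates per position — 1:pruchee {preposition,noun}; 2:thaplu {preposition,adjective}; 3:baulk {noun}; 4:sheent {preposition,adjective}; 5:baulk {noun}; 6:zreesuk {noun,adjective}; 7:rovosk {adjective}; 8:fliprei {adjective}; 9:sniap {adjective}.
One satisfying assignment: noun adjective noun preposition noun noun adjective adjective adjective.
Verifying each rule — rule 1 satisfied; rule 2 satisfied; rule 3 satisfied.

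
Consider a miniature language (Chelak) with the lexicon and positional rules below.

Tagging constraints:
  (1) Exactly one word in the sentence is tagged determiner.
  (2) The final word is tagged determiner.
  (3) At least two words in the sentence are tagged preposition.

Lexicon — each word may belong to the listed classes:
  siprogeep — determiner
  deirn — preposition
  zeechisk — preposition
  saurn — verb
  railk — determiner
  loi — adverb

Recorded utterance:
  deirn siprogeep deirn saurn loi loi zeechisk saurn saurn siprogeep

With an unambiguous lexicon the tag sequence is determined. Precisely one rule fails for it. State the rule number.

Fixed tagging: preposition determiner preposition verb adverb adverb preposition verb verb determiner.
Checking each rule: R1 violated, R2 holds, R3 holds.
Only rule 1 fails.

1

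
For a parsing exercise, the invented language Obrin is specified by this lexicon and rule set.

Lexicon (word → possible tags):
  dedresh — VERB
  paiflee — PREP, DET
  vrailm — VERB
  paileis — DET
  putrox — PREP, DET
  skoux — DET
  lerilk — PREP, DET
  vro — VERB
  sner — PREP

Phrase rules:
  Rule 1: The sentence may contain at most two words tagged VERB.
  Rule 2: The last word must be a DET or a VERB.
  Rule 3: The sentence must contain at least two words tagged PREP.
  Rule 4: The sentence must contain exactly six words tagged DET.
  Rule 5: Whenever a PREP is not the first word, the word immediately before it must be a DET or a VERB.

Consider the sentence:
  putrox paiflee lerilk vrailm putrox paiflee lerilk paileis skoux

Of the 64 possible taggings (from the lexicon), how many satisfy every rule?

11

Candidates per position — 1:putrox {PREP,DET}; 2:paiflee {PREP,DET}; 3:lerilk {PREP,DET}; 4:vrailm {VERB}; 5:putrox {PREP,DET}; 6:paiflee {PREP,DET}; 7:lerilk {PREP,DET}; 8:paileis {DET}; 9:skoux {DET}.
There are 64 candidate sequences in total.
Checking each against the rules leaves 11 sequences.
Count = 11.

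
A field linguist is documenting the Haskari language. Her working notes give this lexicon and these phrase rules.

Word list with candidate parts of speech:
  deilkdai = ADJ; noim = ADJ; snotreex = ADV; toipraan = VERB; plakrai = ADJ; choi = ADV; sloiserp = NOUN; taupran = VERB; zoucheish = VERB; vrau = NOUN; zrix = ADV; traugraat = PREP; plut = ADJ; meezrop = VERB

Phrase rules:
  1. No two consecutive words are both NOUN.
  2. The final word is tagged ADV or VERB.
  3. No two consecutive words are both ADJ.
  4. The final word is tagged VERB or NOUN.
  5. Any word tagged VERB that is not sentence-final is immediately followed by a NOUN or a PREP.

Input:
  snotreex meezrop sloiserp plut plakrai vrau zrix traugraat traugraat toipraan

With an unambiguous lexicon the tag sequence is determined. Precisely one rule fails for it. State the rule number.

3

Fixed tagging: ADV VERB NOUN ADJ ADJ NOUN ADV PREP PREP VERB.
Rule check: R1 ok, R2 ok, R3 fails, R4 ok, R5 ok.
Only rule 3 fails.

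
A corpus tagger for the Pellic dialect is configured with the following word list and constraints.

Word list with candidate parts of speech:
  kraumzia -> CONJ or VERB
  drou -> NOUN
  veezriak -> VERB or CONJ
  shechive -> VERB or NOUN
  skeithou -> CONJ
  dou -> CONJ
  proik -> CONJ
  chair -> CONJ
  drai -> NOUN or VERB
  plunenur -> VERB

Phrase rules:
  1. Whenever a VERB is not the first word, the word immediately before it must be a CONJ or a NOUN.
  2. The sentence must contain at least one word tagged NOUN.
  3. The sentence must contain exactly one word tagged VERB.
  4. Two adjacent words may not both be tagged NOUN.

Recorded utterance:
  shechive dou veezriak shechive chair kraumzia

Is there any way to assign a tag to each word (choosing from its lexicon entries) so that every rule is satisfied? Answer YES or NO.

YES

Candidates per position — 1:shechive {VERB,NOUN}; 2:dou {CONJ}; 3:veezriak {VERB,CONJ}; 4:shechive {VERB,NOUN}; 5:chair {CONJ}; 6:kraumzia {CONJ,VERB}.
One satisfying assignment: NOUN CONJ CONJ VERB CONJ CONJ.
Rule-by-rule: rule 1 satisfied; rule 2 satisfied; rule 3 satisfied; rule 4 satisfied.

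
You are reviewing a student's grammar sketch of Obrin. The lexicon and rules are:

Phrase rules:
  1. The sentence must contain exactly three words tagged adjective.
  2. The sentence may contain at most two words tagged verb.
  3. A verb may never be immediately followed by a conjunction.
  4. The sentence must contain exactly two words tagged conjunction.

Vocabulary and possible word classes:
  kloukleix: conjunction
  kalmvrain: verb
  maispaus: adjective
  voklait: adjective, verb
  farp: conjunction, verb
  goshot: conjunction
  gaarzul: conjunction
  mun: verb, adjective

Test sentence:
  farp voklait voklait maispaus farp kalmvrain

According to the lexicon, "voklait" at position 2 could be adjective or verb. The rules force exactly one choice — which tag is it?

Candidates per position — 1:farp {conjunction,verb}; 2:voklait {adjective,verb}; 3:voklait {adjective,verb}; 4:maispaus {adjective}; 5:farp {conjunction,verb}; 6:kalmvrain {verb}.
At position 1, choosing verb makes rule 4 impossible to satisfy; hence conjunction.
At position 2, choosing verb makes rule 1 impossible to satisfy; hence adjective.
At position 3, choosing verb makes rule 1 impossible to satisfy; hence adjective.
At position 5, choosing verb makes rule 4 impossible to satisfy; hence conjunction.
So the tagging must be: conjunction adjective adjective adjective conjunction verb.
Check: rule 1 ✓; rule 2 ✓; rule 3 ✓; rule 4 ✓.

adjective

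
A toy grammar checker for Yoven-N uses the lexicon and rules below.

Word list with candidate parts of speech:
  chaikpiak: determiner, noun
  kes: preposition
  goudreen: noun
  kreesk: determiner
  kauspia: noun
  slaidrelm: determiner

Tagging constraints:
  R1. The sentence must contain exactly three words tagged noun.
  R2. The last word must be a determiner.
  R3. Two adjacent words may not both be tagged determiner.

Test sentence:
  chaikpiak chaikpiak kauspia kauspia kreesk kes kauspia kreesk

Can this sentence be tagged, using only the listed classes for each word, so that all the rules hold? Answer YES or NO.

NO

Candidates per position — 1:chaikpiak {determiner,noun}; 2:chaikpiak {determiner,noun}; 3:kauspia {noun}; 4:kauspia {noun}; 5:kreesk {determiner}; 6:kes {preposition}; 7:kauspia {noun}; 8:kreesk {determiner}.
Every candidate sequence violates at least one rule; no consistent tagging exists.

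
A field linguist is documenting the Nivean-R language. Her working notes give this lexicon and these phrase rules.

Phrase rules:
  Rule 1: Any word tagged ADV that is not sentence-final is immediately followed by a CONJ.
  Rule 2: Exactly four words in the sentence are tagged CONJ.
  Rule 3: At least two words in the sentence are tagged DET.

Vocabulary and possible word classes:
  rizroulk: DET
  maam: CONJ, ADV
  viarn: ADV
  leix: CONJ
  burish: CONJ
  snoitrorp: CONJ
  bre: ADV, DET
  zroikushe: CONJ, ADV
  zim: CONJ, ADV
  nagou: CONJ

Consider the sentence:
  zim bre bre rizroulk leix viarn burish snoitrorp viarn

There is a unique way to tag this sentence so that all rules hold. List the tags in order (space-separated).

Candidates per position — 1:zim {CONJ,ADV}; 2:bre {ADV,DET}; 3:bre {ADV,DET}; 4:rizroulk {DET}; 5:leix {CONJ}; 6:viarn {ADV}; 7:burish {CONJ}; 8:snoitrorp {CONJ}; 9:viarn {ADV}.
If word 1 were ADV, no tagging could satisfy rule 1; so word 1 is CONJ.
If word 2 were ADV, no tagging could satisfy rule 1; so word 2 is DET.
If word 3 were ADV, no tagging could satisfy rule 1; so word 3 is DET.
The unique satisfying tagging is: CONJ DET DET DET CONJ ADV CONJ CONJ ADV.
Verifying each rule — rule 1 holds; rule 2 holds; rule 3 holds.

CONJ DET DET DET CONJ ADV CONJ CONJ ADV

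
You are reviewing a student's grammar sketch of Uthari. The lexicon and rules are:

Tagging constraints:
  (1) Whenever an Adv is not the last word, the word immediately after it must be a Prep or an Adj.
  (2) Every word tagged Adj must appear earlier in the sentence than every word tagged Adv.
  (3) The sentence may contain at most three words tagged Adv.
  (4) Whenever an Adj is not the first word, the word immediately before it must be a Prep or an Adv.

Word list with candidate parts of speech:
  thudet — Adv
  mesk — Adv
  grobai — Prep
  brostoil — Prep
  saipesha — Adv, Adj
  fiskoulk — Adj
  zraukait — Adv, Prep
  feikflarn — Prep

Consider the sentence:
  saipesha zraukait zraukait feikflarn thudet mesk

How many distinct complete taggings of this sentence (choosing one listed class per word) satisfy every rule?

Candidates per position — 1:saipesha {Adv,Adj}; 2:zraukait {Adv,Prep}; 3:zraukait {Adv,Prep}; 4:feikflarn {Prep}; 5:thudet {Adv}; 6:mesk {Adv}.
There are 8 candidate sequences in total.
Rule 1 cannot be satisfied by any choice of tags from the lexicon.
So there is no consistent tagging.
Count = 0.

0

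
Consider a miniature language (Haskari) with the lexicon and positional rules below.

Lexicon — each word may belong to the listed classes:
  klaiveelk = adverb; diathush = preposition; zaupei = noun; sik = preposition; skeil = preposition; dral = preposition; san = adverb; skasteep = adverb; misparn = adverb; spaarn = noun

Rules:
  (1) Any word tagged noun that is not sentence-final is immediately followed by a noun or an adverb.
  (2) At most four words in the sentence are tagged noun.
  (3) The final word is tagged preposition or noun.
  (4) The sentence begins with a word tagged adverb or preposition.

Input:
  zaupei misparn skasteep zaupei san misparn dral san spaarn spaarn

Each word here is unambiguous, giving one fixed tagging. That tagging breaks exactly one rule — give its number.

Fixed tagging: noun adverb adverb noun adverb adverb preposition adverb noun noun.
Applying the rules: R1 ✓, R2 ✓, R3 ✓, R4 ✗.
Only rule 4 fails.

4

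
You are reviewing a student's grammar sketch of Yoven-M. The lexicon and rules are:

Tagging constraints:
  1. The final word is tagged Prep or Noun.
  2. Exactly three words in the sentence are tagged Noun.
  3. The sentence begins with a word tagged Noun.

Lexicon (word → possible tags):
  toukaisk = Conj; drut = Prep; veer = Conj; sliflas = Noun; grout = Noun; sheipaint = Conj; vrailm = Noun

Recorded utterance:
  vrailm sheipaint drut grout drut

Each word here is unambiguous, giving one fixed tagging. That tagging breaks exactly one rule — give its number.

Fixed tagging: Noun Conj Prep Noun Prep.
Applying the rules: R1 pass, R2 fail, R3 pass.
Only rule 2 fails.

2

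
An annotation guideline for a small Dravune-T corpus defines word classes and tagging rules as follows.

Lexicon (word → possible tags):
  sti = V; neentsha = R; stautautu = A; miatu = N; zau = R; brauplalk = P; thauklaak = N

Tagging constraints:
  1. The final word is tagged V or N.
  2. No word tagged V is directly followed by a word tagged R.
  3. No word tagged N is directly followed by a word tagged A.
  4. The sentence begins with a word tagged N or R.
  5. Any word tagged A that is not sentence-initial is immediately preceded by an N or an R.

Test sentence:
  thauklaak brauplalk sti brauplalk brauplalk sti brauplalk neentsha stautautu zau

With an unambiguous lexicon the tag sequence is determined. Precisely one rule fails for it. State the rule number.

Fixed tagging: N P V P P V P R A R.
Applying the rules: R1 fail, R2 pass, R3 pass, R4 pass, R5 pass.
Only rule 1 fails.

1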